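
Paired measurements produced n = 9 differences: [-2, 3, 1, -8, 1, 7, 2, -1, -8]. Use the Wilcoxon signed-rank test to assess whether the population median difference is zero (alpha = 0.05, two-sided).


Step 1: Drop any zero differences (none here) and take |d_i|.
|d| = [2, 3, 1, 8, 1, 7, 2, 1, 8]
Step 2: Midrank |d_i| (ties get averaged ranks).
ranks: |2|->4.5, |3|->6, |1|->2, |8|->8.5, |1|->2, |7|->7, |2|->4.5, |1|->2, |8|->8.5
Step 3: Attach original signs; sum ranks with positive sign and with negative sign.
W+ = 6 + 2 + 2 + 7 + 4.5 = 21.5
W- = 4.5 + 8.5 + 2 + 8.5 = 23.5
(Check: W+ + W- = 45 should equal n(n+1)/2 = 45.)
Step 4: Test statistic W = min(W+, W-) = 21.5.
Step 5: Ties in |d|, so use the tie-corrected normal approximation.
        E[W] = n(n+1)/4 = 9*10/4 = 22.5.
        Tie groups: |d|=1 (t=3), |d|=2 (t=2), |d|=8 (t=2); sum(t^3 - t) = 36.
        Var[W] = n(n+1)(2n+1)/24 - sum(t^3-t)/48 = 1710/24 - 36/48 = 70.5.
        z = (W - E[W]) / sqrt(Var[W]) = (21.5 - 22.5) / 8.3964 = -0.1191.
        Two-sided p = 2*Phi(z) = 0.905198.
Step 6: alpha = 0.05. fail to reject H0.

W+ = 21.5, W- = 23.5, W = min = 21.5, p = 0.905198, fail to reject H0.


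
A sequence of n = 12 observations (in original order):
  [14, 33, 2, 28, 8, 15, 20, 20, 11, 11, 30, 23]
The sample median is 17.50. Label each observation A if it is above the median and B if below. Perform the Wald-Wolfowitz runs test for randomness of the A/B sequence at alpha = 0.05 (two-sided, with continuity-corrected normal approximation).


Step 1: Compute median = 17.50; label A = above, B = below.
Labels in order: BABABBAABBAA  (n_A = 6, n_B = 6)
Step 2: Count runs R = 8.
Step 3: Under H0 (random ordering), E[R] = 2*n_A*n_B/(n_A+n_B) + 1 = 2*6*6/12 + 1 = 7.0000.
        Var[R] = 2*n_A*n_B*(2*n_A*n_B - n_A - n_B) / ((n_A+n_B)^2 * (n_A+n_B-1)) = 4320/1584 = 2.7273.
        SD[R] = 1.6514.
Step 4: Continuity-corrected z = (R - 0.5 - E[R]) / SD[R] = (8 - 0.5 - 7.0000) / 1.6514 = 0.3028.
Step 5: Two-sided p-value via normal approximation = 2*(1 - Phi(|z|)) = 0.762069.
Step 6: alpha = 0.05. fail to reject H0.

R = 8, z = 0.3028, p = 0.762069, fail to reject H0.


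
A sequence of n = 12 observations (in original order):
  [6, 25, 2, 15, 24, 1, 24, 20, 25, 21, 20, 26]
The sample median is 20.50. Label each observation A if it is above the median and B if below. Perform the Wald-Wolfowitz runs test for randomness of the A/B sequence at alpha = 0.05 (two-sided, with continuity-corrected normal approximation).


Step 1: Compute median = 20.50; label A = above, B = below.
Labels in order: BABBABABAABA  (n_A = 6, n_B = 6)
Step 2: Count runs R = 10.
Step 3: Under H0 (random ordering), E[R] = 2*n_A*n_B/(n_A+n_B) + 1 = 2*6*6/12 + 1 = 7.0000.
        Var[R] = 2*n_A*n_B*(2*n_A*n_B - n_A - n_B) / ((n_A+n_B)^2 * (n_A+n_B-1)) = 4320/1584 = 2.7273.
        SD[R] = 1.6514.
Step 4: Continuity-corrected z = (R - 0.5 - E[R]) / SD[R] = (10 - 0.5 - 7.0000) / 1.6514 = 1.5138.
Step 5: Two-sided p-value via normal approximation = 2*(1 - Phi(|z|)) = 0.130070.
Step 6: alpha = 0.05. fail to reject H0.

R = 10, z = 1.5138, p = 0.130070, fail to reject H0.


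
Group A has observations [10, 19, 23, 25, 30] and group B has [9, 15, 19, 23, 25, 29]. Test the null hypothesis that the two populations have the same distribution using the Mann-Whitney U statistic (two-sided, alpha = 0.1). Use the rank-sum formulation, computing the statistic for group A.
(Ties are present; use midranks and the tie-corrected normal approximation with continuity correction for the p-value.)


Step 1: Combine and sort all 11 observations; assign midranks.
sorted (value, group): (9,Y), (10,X), (15,Y), (19,X), (19,Y), (23,X), (23,Y), (25,X), (25,Y), (29,Y), (30,X)
ranks: 9->1, 10->2, 15->3, 19->4.5, 19->4.5, 23->6.5, 23->6.5, 25->8.5, 25->8.5, 29->10, 30->11
Step 2: Rank sum for X: R1 = 2 + 4.5 + 6.5 + 8.5 + 11 = 32.5.
Step 3: U_X = R1 - n1(n1+1)/2 = 32.5 - 5*6/2 = 32.5 - 15 = 17.5.
       U_Y = n1*n2 - U_X = 30 - 17.5 = 12.5.
Step 4: Ties are present, so use the tie-corrected normal approximation (with continuity correction) for the p-value.
Step 5: p-value = 0.713124; compare to alpha = 0.1. fail to reject H0.

U_X = 17.5, p = 0.713124, fail to reject H0 at alpha = 0.1.


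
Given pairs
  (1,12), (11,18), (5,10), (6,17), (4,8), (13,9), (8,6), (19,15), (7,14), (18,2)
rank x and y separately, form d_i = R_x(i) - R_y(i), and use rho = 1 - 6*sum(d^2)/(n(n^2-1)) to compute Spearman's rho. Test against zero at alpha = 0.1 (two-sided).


Step 1: Rank x and y separately (midranks; no ties here).
rank(x): 1->1, 11->7, 5->3, 6->4, 4->2, 13->8, 8->6, 19->10, 7->5, 18->9
rank(y): 12->6, 18->10, 10->5, 17->9, 8->3, 9->4, 6->2, 15->8, 14->7, 2->1
Step 2: d_i = R_x(i) - R_y(i); compute d_i^2.
  (1-6)^2=25, (7-10)^2=9, (3-5)^2=4, (4-9)^2=25, (2-3)^2=1, (8-4)^2=16, (6-2)^2=16, (10-8)^2=4, (5-7)^2=4, (9-1)^2=64
sum(d^2) = 168.
Step 3: rho = 1 - 6*168 / (10*(10^2 - 1)) = 1 - 1008/990 = -0.018182.
Step 4: Under H0, t = rho * sqrt((n-2)/(1-rho^2)) = -0.0514 ~ t(8).
Step 5: Two-sided p-value from the t-distribution with 8 df = 0.960240.
Step 6: alpha = 0.1. fail to reject H0.

rho = -0.0182, p = 0.960240, fail to reject H0 at alpha = 0.1.


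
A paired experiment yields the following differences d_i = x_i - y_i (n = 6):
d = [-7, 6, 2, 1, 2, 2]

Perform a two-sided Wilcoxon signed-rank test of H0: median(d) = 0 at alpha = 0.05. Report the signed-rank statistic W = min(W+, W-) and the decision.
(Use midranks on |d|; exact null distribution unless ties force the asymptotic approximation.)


Step 1: Drop any zero differences (none here) and take |d_i|.
|d| = [7, 6, 2, 1, 2, 2]
Step 2: Midrank |d_i| (ties get averaged ranks).
ranks: |7|->6, |6|->5, |2|->3, |1|->1, |2|->3, |2|->3
Step 3: Attach original signs; sum ranks with positive sign and with negative sign.
W+ = 5 + 3 + 1 + 3 + 3 = 15
W- = 6 = 6
(Check: W+ + W- = 21 should equal n(n+1)/2 = 21.)
Step 4: Test statistic W = min(W+, W-) = 6.
Step 5: Ties in |d|, so use the tie-corrected normal approximation.
        E[W] = n(n+1)/4 = 6*7/4 = 10.5.
        Tie groups: |d|=2 (t=3); sum(t^3 - t) = 24.
        Var[W] = n(n+1)(2n+1)/24 - sum(t^3-t)/48 = 546/24 - 24/48 = 22.25.
        z = (W - E[W]) / sqrt(Var[W]) = (6 - 10.5) / 4.7170 = -0.9540.
        Two-sided p = 2*Phi(z) = 0.340085.
Step 6: alpha = 0.05. fail to reject H0.

W+ = 15, W- = 6, W = min = 6, p = 0.340085, fail to reject H0.


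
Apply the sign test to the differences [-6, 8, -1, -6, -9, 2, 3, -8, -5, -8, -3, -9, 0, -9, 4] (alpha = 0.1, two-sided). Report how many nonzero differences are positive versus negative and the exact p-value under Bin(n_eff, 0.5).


Step 1: Discard zero differences. Original n = 15; n_eff = number of nonzero differences = 14.
Nonzero differences (with sign): -6, +8, -1, -6, -9, +2, +3, -8, -5, -8, -3, -9, -9, +4
Step 2: Count signs: positive = 4, negative = 10.
Step 3: Under H0: P(positive) = 0.5, so the number of positives S ~ Bin(14, 0.5).
Step 4: Two-sided exact p-value = sum of Bin(14,0.5) probabilities at or below the observed probability = 0.179565.
Step 5: alpha = 0.1. fail to reject H0.

n_eff = 14, pos = 4, neg = 10, p = 0.179565, fail to reject H0.


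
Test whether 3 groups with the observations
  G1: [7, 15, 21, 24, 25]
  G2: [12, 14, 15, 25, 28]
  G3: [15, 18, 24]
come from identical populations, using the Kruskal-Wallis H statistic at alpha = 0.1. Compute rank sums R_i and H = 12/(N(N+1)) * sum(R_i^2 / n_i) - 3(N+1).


Step 1: Combine all N = 13 observations and assign midranks.
sorted (value, group, rank): (7,G1,1), (12,G2,2), (14,G2,3), (15,G1,5), (15,G2,5), (15,G3,5), (18,G3,7), (21,G1,8), (24,G1,9.5), (24,G3,9.5), (25,G1,11.5), (25,G2,11.5), (28,G2,13)
Step 2: Sum ranks within each group.
R_1 = 35 (n_1 = 5)
R_2 = 34.5 (n_2 = 5)
R_3 = 21.5 (n_3 = 3)
Step 3: H = 12/(N(N+1)) * sum(R_i^2/n_i) - 3(N+1)
     = 12/(13*14) * (35^2/5 + 34.5^2/5 + 21.5^2/3) - 3*14
     = 0.065934 * 637.133 - 42
     = 0.008791.
Step 4: Ties present; correction factor C = 1 - 36/(13^3 - 13) = 0.983516. Corrected H = 0.008791 / 0.983516 = 0.008939.
Step 5: Under H0, H ~ chi^2(2); p-value = 0.995541.
Step 6: alpha = 0.1. fail to reject H0.

H = 0.0089, df = 2, p = 0.995541, fail to reject H0.


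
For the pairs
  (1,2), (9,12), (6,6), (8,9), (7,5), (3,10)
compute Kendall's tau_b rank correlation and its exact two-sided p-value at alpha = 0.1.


Step 1: Enumerate the 15 unordered pairs (i,j) with i<j and classify each by sign(x_j-x_i) * sign(y_j-y_i).
  (1,2):dx=+8,dy=+10->C; (1,3):dx=+5,dy=+4->C; (1,4):dx=+7,dy=+7->C; (1,5):dx=+6,dy=+3->C
  (1,6):dx=+2,dy=+8->C; (2,3):dx=-3,dy=-6->C; (2,4):dx=-1,dy=-3->C; (2,5):dx=-2,dy=-7->C
  (2,6):dx=-6,dy=-2->C; (3,4):dx=+2,dy=+3->C; (3,5):dx=+1,dy=-1->D; (3,6):dx=-3,dy=+4->D
  (4,5):dx=-1,dy=-4->C; (4,6):dx=-5,dy=+1->D; (5,6):dx=-4,dy=+5->D
Step 2: C = 11, D = 4, total pairs = 15.
Step 3: tau = (C - D)/(n(n-1)/2) = (11 - 4)/15 = 0.466667.
Step 4: Exact two-sided p-value (enumerate n! = 720 permutations of y under H0): p = 0.272222.
Step 5: alpha = 0.1. fail to reject H0.

tau_b = 0.4667 (C=11, D=4), p = 0.272222, fail to reject H0.


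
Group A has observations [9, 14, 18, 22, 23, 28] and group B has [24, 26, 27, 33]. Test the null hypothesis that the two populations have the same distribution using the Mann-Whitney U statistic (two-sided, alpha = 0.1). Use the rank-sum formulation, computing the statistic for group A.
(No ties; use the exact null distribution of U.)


Step 1: Combine and sort all 10 observations; assign midranks.
sorted (value, group): (9,X), (14,X), (18,X), (22,X), (23,X), (24,Y), (26,Y), (27,Y), (28,X), (33,Y)
ranks: 9->1, 14->2, 18->3, 22->4, 23->5, 24->6, 26->7, 27->8, 28->9, 33->10
Step 2: Rank sum for X: R1 = 1 + 2 + 3 + 4 + 5 + 9 = 24.
Step 3: U_X = R1 - n1(n1+1)/2 = 24 - 6*7/2 = 24 - 21 = 3.
       U_Y = n1*n2 - U_X = 24 - 3 = 21.
Step 4: No ties, so the exact null distribution of U (based on enumerating the C(10,6) = 210 equally likely rank assignments) gives the two-sided p-value.
Step 5: p-value = 0.066667; compare to alpha = 0.1. reject H0.

U_X = 3, p = 0.066667, reject H0 at alpha = 0.1.


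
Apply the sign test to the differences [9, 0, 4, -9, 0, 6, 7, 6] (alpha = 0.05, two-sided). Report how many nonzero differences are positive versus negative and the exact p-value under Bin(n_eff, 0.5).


Step 1: Discard zero differences. Original n = 8; n_eff = number of nonzero differences = 6.
Nonzero differences (with sign): +9, +4, -9, +6, +7, +6
Step 2: Count signs: positive = 5, negative = 1.
Step 3: Under H0: P(positive) = 0.5, so the number of positives S ~ Bin(6, 0.5).
Step 4: Two-sided exact p-value = sum of Bin(6,0.5) probabilities at or below the observed probability = 0.218750.
Step 5: alpha = 0.05. fail to reject H0.

n_eff = 6, pos = 5, neg = 1, p = 0.218750, fail to reject H0.


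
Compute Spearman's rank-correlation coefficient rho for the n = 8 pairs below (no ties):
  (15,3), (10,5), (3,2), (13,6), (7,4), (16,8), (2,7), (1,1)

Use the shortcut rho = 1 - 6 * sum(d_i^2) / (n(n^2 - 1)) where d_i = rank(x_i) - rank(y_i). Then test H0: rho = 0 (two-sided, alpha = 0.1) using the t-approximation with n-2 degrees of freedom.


Step 1: Rank x and y separately (midranks; no ties here).
rank(x): 15->7, 10->5, 3->3, 13->6, 7->4, 16->8, 2->2, 1->1
rank(y): 3->3, 5->5, 2->2, 6->6, 4->4, 8->8, 7->7, 1->1
Step 2: d_i = R_x(i) - R_y(i); compute d_i^2.
  (7-3)^2=16, (5-5)^2=0, (3-2)^2=1, (6-6)^2=0, (4-4)^2=0, (8-8)^2=0, (2-7)^2=25, (1-1)^2=0
sum(d^2) = 42.
Step 3: rho = 1 - 6*42 / (8*(8^2 - 1)) = 1 - 252/504 = 0.500000.
Step 4: Under H0, t = rho * sqrt((n-2)/(1-rho^2)) = 1.4142 ~ t(6).
Step 5: Two-sided p-value from the t-distribution with 6 df = 0.207031.
Step 6: alpha = 0.1. fail to reject H0.

rho = 0.5000, p = 0.207031, fail to reject H0 at alpha = 0.1.


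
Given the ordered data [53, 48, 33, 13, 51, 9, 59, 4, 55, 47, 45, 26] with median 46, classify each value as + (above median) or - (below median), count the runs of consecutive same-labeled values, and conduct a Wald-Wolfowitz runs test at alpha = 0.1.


Step 1: Compute median = 46; label A = above, B = below.
Labels in order: AABBABABAABB  (n_A = 6, n_B = 6)
Step 2: Count runs R = 8.
Step 3: Under H0 (random ordering), E[R] = 2*n_A*n_B/(n_A+n_B) + 1 = 2*6*6/12 + 1 = 7.0000.
        Var[R] = 2*n_A*n_B*(2*n_A*n_B - n_A - n_B) / ((n_A+n_B)^2 * (n_A+n_B-1)) = 4320/1584 = 2.7273.
        SD[R] = 1.6514.
Step 4: Continuity-corrected z = (R - 0.5 - E[R]) / SD[R] = (8 - 0.5 - 7.0000) / 1.6514 = 0.3028.
Step 5: Two-sided p-value via normal approximation = 2*(1 - Phi(|z|)) = 0.762069.
Step 6: alpha = 0.1. fail to reject H0.

R = 8, z = 0.3028, p = 0.762069, fail to reject H0.


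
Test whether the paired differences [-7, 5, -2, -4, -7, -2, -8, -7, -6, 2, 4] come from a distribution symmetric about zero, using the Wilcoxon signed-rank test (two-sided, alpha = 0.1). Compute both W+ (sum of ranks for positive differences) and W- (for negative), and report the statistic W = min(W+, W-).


Step 1: Drop any zero differences (none here) and take |d_i|.
|d| = [7, 5, 2, 4, 7, 2, 8, 7, 6, 2, 4]
Step 2: Midrank |d_i| (ties get averaged ranks).
ranks: |7|->9, |5|->6, |2|->2, |4|->4.5, |7|->9, |2|->2, |8|->11, |7|->9, |6|->7, |2|->2, |4|->4.5
Step 3: Attach original signs; sum ranks with positive sign and with negative sign.
W+ = 6 + 2 + 4.5 = 12.5
W- = 9 + 2 + 4.5 + 9 + 2 + 11 + 9 + 7 = 53.5
(Check: W+ + W- = 66 should equal n(n+1)/2 = 66.)
Step 4: Test statistic W = min(W+, W-) = 12.5.
Step 5: Ties in |d|, so use the tie-corrected normal approximation.
        E[W] = n(n+1)/4 = 11*12/4 = 33.
        Tie groups: |d|=2 (t=3), |d|=4 (t=2), |d|=7 (t=3); sum(t^3 - t) = 54.
        Var[W] = n(n+1)(2n+1)/24 - sum(t^3-t)/48 = 3036/24 - 54/48 = 125.375.
        z = (W - E[W]) / sqrt(Var[W]) = (12.5 - 33) / 11.1971 = -1.8308.
        Two-sided p = 2*Phi(z) = 0.067126.
Step 6: alpha = 0.1. reject H0.

W+ = 12.5, W- = 53.5, W = min = 12.5, p = 0.067126, reject H0.


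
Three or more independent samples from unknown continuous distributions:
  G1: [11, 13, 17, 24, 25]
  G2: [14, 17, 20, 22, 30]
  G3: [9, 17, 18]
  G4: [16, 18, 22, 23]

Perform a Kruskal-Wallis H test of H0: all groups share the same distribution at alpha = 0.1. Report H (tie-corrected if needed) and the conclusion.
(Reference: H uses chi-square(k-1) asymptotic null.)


Step 1: Combine all N = 17 observations and assign midranks.
sorted (value, group, rank): (9,G3,1), (11,G1,2), (13,G1,3), (14,G2,4), (16,G4,5), (17,G1,7), (17,G2,7), (17,G3,7), (18,G3,9.5), (18,G4,9.5), (20,G2,11), (22,G2,12.5), (22,G4,12.5), (23,G4,14), (24,G1,15), (25,G1,16), (30,G2,17)
Step 2: Sum ranks within each group.
R_1 = 43 (n_1 = 5)
R_2 = 51.5 (n_2 = 5)
R_3 = 17.5 (n_3 = 3)
R_4 = 41 (n_4 = 4)
Step 3: H = 12/(N(N+1)) * sum(R_i^2/n_i) - 3(N+1)
     = 12/(17*18) * (43^2/5 + 51.5^2/5 + 17.5^2/3 + 41^2/4) - 3*18
     = 0.039216 * 1422.58 - 54
     = 1.787582.
Step 4: Ties present; correction factor C = 1 - 36/(17^3 - 17) = 0.992647. Corrected H = 1.787582 / 0.992647 = 1.800823.
Step 5: Under H0, H ~ chi^2(3); p-value = 0.614756.
Step 6: alpha = 0.1. fail to reject H0.

H = 1.8008, df = 3, p = 0.614756, fail to reject H0.


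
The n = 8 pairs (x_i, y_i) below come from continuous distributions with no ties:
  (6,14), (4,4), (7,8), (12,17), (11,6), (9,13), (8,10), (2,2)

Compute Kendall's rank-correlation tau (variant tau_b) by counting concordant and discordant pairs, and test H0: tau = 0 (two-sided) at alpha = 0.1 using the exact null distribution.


Step 1: Enumerate the 28 unordered pairs (i,j) with i<j and classify each by sign(x_j-x_i) * sign(y_j-y_i).
  (1,2):dx=-2,dy=-10->C; (1,3):dx=+1,dy=-6->D; (1,4):dx=+6,dy=+3->C; (1,5):dx=+5,dy=-8->D
  (1,6):dx=+3,dy=-1->D; (1,7):dx=+2,dy=-4->D; (1,8):dx=-4,dy=-12->C; (2,3):dx=+3,dy=+4->C
  (2,4):dx=+8,dy=+13->C; (2,5):dx=+7,dy=+2->C; (2,6):dx=+5,dy=+9->C; (2,7):dx=+4,dy=+6->C
  (2,8):dx=-2,dy=-2->C; (3,4):dx=+5,dy=+9->C; (3,5):dx=+4,dy=-2->D; (3,6):dx=+2,dy=+5->C
  (3,7):dx=+1,dy=+2->C; (3,8):dx=-5,dy=-6->C; (4,5):dx=-1,dy=-11->C; (4,6):dx=-3,dy=-4->C
  (4,7):dx=-4,dy=-7->C; (4,8):dx=-10,dy=-15->C; (5,6):dx=-2,dy=+7->D; (5,7):dx=-3,dy=+4->D
  (5,8):dx=-9,dy=-4->C; (6,7):dx=-1,dy=-3->C; (6,8):dx=-7,dy=-11->C; (7,8):dx=-6,dy=-8->C
Step 2: C = 21, D = 7, total pairs = 28.
Step 3: tau = (C - D)/(n(n-1)/2) = (21 - 7)/28 = 0.500000.
Step 4: Exact two-sided p-value (enumerate n! = 40320 permutations of y under H0): p = 0.108681.
Step 5: alpha = 0.1. fail to reject H0.

tau_b = 0.5000 (C=21, D=7), p = 0.108681, fail to reject H0.


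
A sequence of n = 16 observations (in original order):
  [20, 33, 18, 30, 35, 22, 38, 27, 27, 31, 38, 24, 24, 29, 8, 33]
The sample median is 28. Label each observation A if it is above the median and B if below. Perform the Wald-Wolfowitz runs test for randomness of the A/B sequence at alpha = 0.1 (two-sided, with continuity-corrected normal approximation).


Step 1: Compute median = 28; label A = above, B = below.
Labels in order: BABAABABBAABBABA  (n_A = 8, n_B = 8)
Step 2: Count runs R = 12.
Step 3: Under H0 (random ordering), E[R] = 2*n_A*n_B/(n_A+n_B) + 1 = 2*8*8/16 + 1 = 9.0000.
        Var[R] = 2*n_A*n_B*(2*n_A*n_B - n_A - n_B) / ((n_A+n_B)^2 * (n_A+n_B-1)) = 14336/3840 = 3.7333.
        SD[R] = 1.9322.
Step 4: Continuity-corrected z = (R - 0.5 - E[R]) / SD[R] = (12 - 0.5 - 9.0000) / 1.9322 = 1.2939.
Step 5: Two-sided p-value via normal approximation = 2*(1 - Phi(|z|)) = 0.195709.
Step 6: alpha = 0.1. fail to reject H0.

R = 12, z = 1.2939, p = 0.195709, fail to reject H0.


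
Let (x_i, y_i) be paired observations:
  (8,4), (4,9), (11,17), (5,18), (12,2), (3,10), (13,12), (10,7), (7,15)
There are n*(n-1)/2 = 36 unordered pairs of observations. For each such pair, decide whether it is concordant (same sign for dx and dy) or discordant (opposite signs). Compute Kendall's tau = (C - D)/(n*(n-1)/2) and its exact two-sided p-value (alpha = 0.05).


Step 1: Enumerate the 36 unordered pairs (i,j) with i<j and classify each by sign(x_j-x_i) * sign(y_j-y_i).
  (1,2):dx=-4,dy=+5->D; (1,3):dx=+3,dy=+13->C; (1,4):dx=-3,dy=+14->D; (1,5):dx=+4,dy=-2->D
  (1,6):dx=-5,dy=+6->D; (1,7):dx=+5,dy=+8->C; (1,8):dx=+2,dy=+3->C; (1,9):dx=-1,dy=+11->D
  (2,3):dx=+7,dy=+8->C; (2,4):dx=+1,dy=+9->C; (2,5):dx=+8,dy=-7->D; (2,6):dx=-1,dy=+1->D
  (2,7):dx=+9,dy=+3->C; (2,8):dx=+6,dy=-2->D; (2,9):dx=+3,dy=+6->C; (3,4):dx=-6,dy=+1->D
  (3,5):dx=+1,dy=-15->D; (3,6):dx=-8,dy=-7->C; (3,7):dx=+2,dy=-5->D; (3,8):dx=-1,dy=-10->C
  (3,9):dx=-4,dy=-2->C; (4,5):dx=+7,dy=-16->D; (4,6):dx=-2,dy=-8->C; (4,7):dx=+8,dy=-6->D
  (4,8):dx=+5,dy=-11->D; (4,9):dx=+2,dy=-3->D; (5,6):dx=-9,dy=+8->D; (5,7):dx=+1,dy=+10->C
  (5,8):dx=-2,dy=+5->D; (5,9):dx=-5,dy=+13->D; (6,7):dx=+10,dy=+2->C; (6,8):dx=+7,dy=-3->D
  (6,9):dx=+4,dy=+5->C; (7,8):dx=-3,dy=-5->C; (7,9):dx=-6,dy=+3->D; (8,9):dx=-3,dy=+8->D
Step 2: C = 15, D = 21, total pairs = 36.
Step 3: tau = (C - D)/(n(n-1)/2) = (15 - 21)/36 = -0.166667.
Step 4: Exact two-sided p-value (enumerate n! = 362880 permutations of y under H0): p = 0.612202.
Step 5: alpha = 0.05. fail to reject H0.

tau_b = -0.1667 (C=15, D=21), p = 0.612202, fail to reject H0.


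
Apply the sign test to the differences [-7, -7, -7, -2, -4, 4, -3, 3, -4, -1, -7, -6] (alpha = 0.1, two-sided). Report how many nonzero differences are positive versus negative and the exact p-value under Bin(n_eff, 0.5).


Step 1: Discard zero differences. Original n = 12; n_eff = number of nonzero differences = 12.
Nonzero differences (with sign): -7, -7, -7, -2, -4, +4, -3, +3, -4, -1, -7, -6
Step 2: Count signs: positive = 2, negative = 10.
Step 3: Under H0: P(positive) = 0.5, so the number of positives S ~ Bin(12, 0.5).
Step 4: Two-sided exact p-value = sum of Bin(12,0.5) probabilities at or below the observed probability = 0.038574.
Step 5: alpha = 0.1. reject H0.

n_eff = 12, pos = 2, neg = 10, p = 0.038574, reject H0.


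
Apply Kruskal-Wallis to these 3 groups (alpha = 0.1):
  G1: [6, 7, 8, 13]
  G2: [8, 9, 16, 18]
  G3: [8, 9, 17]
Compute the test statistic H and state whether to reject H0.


Step 1: Combine all N = 11 observations and assign midranks.
sorted (value, group, rank): (6,G1,1), (7,G1,2), (8,G1,4), (8,G2,4), (8,G3,4), (9,G2,6.5), (9,G3,6.5), (13,G1,8), (16,G2,9), (17,G3,10), (18,G2,11)
Step 2: Sum ranks within each group.
R_1 = 15 (n_1 = 4)
R_2 = 30.5 (n_2 = 4)
R_3 = 20.5 (n_3 = 3)
Step 3: H = 12/(N(N+1)) * sum(R_i^2/n_i) - 3(N+1)
     = 12/(11*12) * (15^2/4 + 30.5^2/4 + 20.5^2/3) - 3*12
     = 0.090909 * 428.896 - 36
     = 2.990530.
Step 4: Ties present; correction factor C = 1 - 30/(11^3 - 11) = 0.977273. Corrected H = 2.990530 / 0.977273 = 3.060078.
Step 5: Under H0, H ~ chi^2(2); p-value = 0.216527.
Step 6: alpha = 0.1. fail to reject H0.

H = 3.0601, df = 2, p = 0.216527, fail to reject H0.


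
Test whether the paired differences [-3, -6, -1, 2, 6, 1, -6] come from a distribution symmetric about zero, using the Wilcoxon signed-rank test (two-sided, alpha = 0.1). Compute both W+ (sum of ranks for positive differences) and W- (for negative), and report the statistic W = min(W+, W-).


Step 1: Drop any zero differences (none here) and take |d_i|.
|d| = [3, 6, 1, 2, 6, 1, 6]
Step 2: Midrank |d_i| (ties get averaged ranks).
ranks: |3|->4, |6|->6, |1|->1.5, |2|->3, |6|->6, |1|->1.5, |6|->6
Step 3: Attach original signs; sum ranks with positive sign and with negative sign.
W+ = 3 + 6 + 1.5 = 10.5
W- = 4 + 6 + 1.5 + 6 = 17.5
(Check: W+ + W- = 28 should equal n(n+1)/2 = 28.)
Step 4: Test statistic W = min(W+, W-) = 10.5.
Step 5: Ties in |d|, so use the tie-corrected normal approximation.
        E[W] = n(n+1)/4 = 7*8/4 = 14.
        Tie groups: |d|=1 (t=2), |d|=6 (t=3); sum(t^3 - t) = 30.
        Var[W] = n(n+1)(2n+1)/24 - sum(t^3-t)/48 = 840/24 - 30/48 = 34.375.
        z = (W - E[W]) / sqrt(Var[W]) = (10.5 - 14) / 5.8630 = -0.5970.
        Two-sided p = 2*Phi(z) = 0.550533.
Step 6: alpha = 0.1. fail to reject H0.

W+ = 10.5, W- = 17.5, W = min = 10.5, p = 0.550533, fail to reject H0.


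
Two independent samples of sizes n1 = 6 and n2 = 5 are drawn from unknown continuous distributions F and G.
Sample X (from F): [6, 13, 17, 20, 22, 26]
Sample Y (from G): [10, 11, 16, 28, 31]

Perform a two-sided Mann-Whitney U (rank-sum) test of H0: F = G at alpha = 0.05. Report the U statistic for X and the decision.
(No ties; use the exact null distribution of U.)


Step 1: Combine and sort all 11 observations; assign midranks.
sorted (value, group): (6,X), (10,Y), (11,Y), (13,X), (16,Y), (17,X), (20,X), (22,X), (26,X), (28,Y), (31,Y)
ranks: 6->1, 10->2, 11->3, 13->4, 16->5, 17->6, 20->7, 22->8, 26->9, 28->10, 31->11
Step 2: Rank sum for X: R1 = 1 + 4 + 6 + 7 + 8 + 9 = 35.
Step 3: U_X = R1 - n1(n1+1)/2 = 35 - 6*7/2 = 35 - 21 = 14.
       U_Y = n1*n2 - U_X = 30 - 14 = 16.
Step 4: No ties, so the exact null distribution of U (based on enumerating the C(11,6) = 462 equally likely rank assignments) gives the two-sided p-value.
Step 5: p-value = 0.930736; compare to alpha = 0.05. fail to reject H0.

U_X = 14, p = 0.930736, fail to reject H0 at alpha = 0.05.


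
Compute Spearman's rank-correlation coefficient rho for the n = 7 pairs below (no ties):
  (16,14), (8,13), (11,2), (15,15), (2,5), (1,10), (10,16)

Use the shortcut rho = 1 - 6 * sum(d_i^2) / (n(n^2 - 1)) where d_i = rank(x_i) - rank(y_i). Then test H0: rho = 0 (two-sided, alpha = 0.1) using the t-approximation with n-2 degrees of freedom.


Step 1: Rank x and y separately (midranks; no ties here).
rank(x): 16->7, 8->3, 11->5, 15->6, 2->2, 1->1, 10->4
rank(y): 14->5, 13->4, 2->1, 15->6, 5->2, 10->3, 16->7
Step 2: d_i = R_x(i) - R_y(i); compute d_i^2.
  (7-5)^2=4, (3-4)^2=1, (5-1)^2=16, (6-6)^2=0, (2-2)^2=0, (1-3)^2=4, (4-7)^2=9
sum(d^2) = 34.
Step 3: rho = 1 - 6*34 / (7*(7^2 - 1)) = 1 - 204/336 = 0.392857.
Step 4: Under H0, t = rho * sqrt((n-2)/(1-rho^2)) = 0.9553 ~ t(5).
Step 5: Two-sided p-value from the t-distribution with 5 df = 0.383317.
Step 6: alpha = 0.1. fail to reject H0.

rho = 0.3929, p = 0.383317, fail to reject H0 at alpha = 0.1.


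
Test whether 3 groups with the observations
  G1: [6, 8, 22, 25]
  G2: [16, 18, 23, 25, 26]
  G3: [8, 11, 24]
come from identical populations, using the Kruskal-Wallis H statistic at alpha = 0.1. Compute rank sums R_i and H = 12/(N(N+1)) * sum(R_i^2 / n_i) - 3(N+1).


Step 1: Combine all N = 12 observations and assign midranks.
sorted (value, group, rank): (6,G1,1), (8,G1,2.5), (8,G3,2.5), (11,G3,4), (16,G2,5), (18,G2,6), (22,G1,7), (23,G2,8), (24,G3,9), (25,G1,10.5), (25,G2,10.5), (26,G2,12)
Step 2: Sum ranks within each group.
R_1 = 21 (n_1 = 4)
R_2 = 41.5 (n_2 = 5)
R_3 = 15.5 (n_3 = 3)
Step 3: H = 12/(N(N+1)) * sum(R_i^2/n_i) - 3(N+1)
     = 12/(12*13) * (21^2/4 + 41.5^2/5 + 15.5^2/3) - 3*13
     = 0.076923 * 534.783 - 39
     = 2.137179.
Step 4: Ties present; correction factor C = 1 - 12/(12^3 - 12) = 0.993007. Corrected H = 2.137179 / 0.993007 = 2.152230.
Step 5: Under H0, H ~ chi^2(2); p-value = 0.340917.
Step 6: alpha = 0.1. fail to reject H0.

H = 2.1522, df = 2, p = 0.340917, fail to reject H0.


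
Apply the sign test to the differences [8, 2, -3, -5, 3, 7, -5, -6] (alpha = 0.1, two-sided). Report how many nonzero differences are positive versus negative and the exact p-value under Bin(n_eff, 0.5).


Step 1: Discard zero differences. Original n = 8; n_eff = number of nonzero differences = 8.
Nonzero differences (with sign): +8, +2, -3, -5, +3, +7, -5, -6
Step 2: Count signs: positive = 4, negative = 4.
Step 3: Under H0: P(positive) = 0.5, so the number of positives S ~ Bin(8, 0.5).
Step 4: Two-sided exact p-value = sum of Bin(8,0.5) probabilities at or below the observed probability = 1.000000.
Step 5: alpha = 0.1. fail to reject H0.

n_eff = 8, pos = 4, neg = 4, p = 1.000000, fail to reject H0.


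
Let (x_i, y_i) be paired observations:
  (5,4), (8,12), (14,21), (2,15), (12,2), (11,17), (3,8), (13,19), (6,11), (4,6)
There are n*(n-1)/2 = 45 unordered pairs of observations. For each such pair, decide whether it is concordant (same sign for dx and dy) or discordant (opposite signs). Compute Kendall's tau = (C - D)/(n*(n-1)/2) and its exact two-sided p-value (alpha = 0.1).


Step 1: Enumerate the 45 unordered pairs (i,j) with i<j and classify each by sign(x_j-x_i) * sign(y_j-y_i).
  (1,2):dx=+3,dy=+8->C; (1,3):dx=+9,dy=+17->C; (1,4):dx=-3,dy=+11->D; (1,5):dx=+7,dy=-2->D
  (1,6):dx=+6,dy=+13->C; (1,7):dx=-2,dy=+4->D; (1,8):dx=+8,dy=+15->C; (1,9):dx=+1,dy=+7->C
  (1,10):dx=-1,dy=+2->D; (2,3):dx=+6,dy=+9->C; (2,4):dx=-6,dy=+3->D; (2,5):dx=+4,dy=-10->D
  (2,6):dx=+3,dy=+5->C; (2,7):dx=-5,dy=-4->C; (2,8):dx=+5,dy=+7->C; (2,9):dx=-2,dy=-1->C
  (2,10):dx=-4,dy=-6->C; (3,4):dx=-12,dy=-6->C; (3,5):dx=-2,dy=-19->C; (3,6):dx=-3,dy=-4->C
  (3,7):dx=-11,dy=-13->C; (3,8):dx=-1,dy=-2->C; (3,9):dx=-8,dy=-10->C; (3,10):dx=-10,dy=-15->C
  (4,5):dx=+10,dy=-13->D; (4,6):dx=+9,dy=+2->C; (4,7):dx=+1,dy=-7->D; (4,8):dx=+11,dy=+4->C
  (4,9):dx=+4,dy=-4->D; (4,10):dx=+2,dy=-9->D; (5,6):dx=-1,dy=+15->D; (5,7):dx=-9,dy=+6->D
  (5,8):dx=+1,dy=+17->C; (5,9):dx=-6,dy=+9->D; (5,10):dx=-8,dy=+4->D; (6,7):dx=-8,dy=-9->C
  (6,8):dx=+2,dy=+2->C; (6,9):dx=-5,dy=-6->C; (6,10):dx=-7,dy=-11->C; (7,8):dx=+10,dy=+11->C
  (7,9):dx=+3,dy=+3->C; (7,10):dx=+1,dy=-2->D; (8,9):dx=-7,dy=-8->C; (8,10):dx=-9,dy=-13->C
  (9,10):dx=-2,dy=-5->C
Step 2: C = 30, D = 15, total pairs = 45.
Step 3: tau = (C - D)/(n(n-1)/2) = (30 - 15)/45 = 0.333333.
Step 4: Exact two-sided p-value (enumerate n! = 3628800 permutations of y under H0): p = 0.216373.
Step 5: alpha = 0.1. fail to reject H0.

tau_b = 0.3333 (C=30, D=15), p = 0.216373, fail to reject H0.


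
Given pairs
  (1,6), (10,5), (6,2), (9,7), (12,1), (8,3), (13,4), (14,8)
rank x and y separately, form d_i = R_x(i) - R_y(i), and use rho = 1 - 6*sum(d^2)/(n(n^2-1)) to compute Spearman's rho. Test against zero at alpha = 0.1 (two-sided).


Step 1: Rank x and y separately (midranks; no ties here).
rank(x): 1->1, 10->5, 6->2, 9->4, 12->6, 8->3, 13->7, 14->8
rank(y): 6->6, 5->5, 2->2, 7->7, 1->1, 3->3, 4->4, 8->8
Step 2: d_i = R_x(i) - R_y(i); compute d_i^2.
  (1-6)^2=25, (5-5)^2=0, (2-2)^2=0, (4-7)^2=9, (6-1)^2=25, (3-3)^2=0, (7-4)^2=9, (8-8)^2=0
sum(d^2) = 68.
Step 3: rho = 1 - 6*68 / (8*(8^2 - 1)) = 1 - 408/504 = 0.190476.
Step 4: Under H0, t = rho * sqrt((n-2)/(1-rho^2)) = 0.4753 ~ t(6).
Step 5: Two-sided p-value from the t-distribution with 6 df = 0.651401.
Step 6: alpha = 0.1. fail to reject H0.

rho = 0.1905, p = 0.651401, fail to reject H0 at alpha = 0.1.


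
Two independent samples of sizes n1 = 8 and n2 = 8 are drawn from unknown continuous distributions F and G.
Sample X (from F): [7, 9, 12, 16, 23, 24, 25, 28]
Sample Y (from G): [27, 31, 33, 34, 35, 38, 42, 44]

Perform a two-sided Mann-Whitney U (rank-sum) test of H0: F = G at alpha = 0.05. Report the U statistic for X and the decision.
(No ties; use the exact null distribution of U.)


Step 1: Combine and sort all 16 observations; assign midranks.
sorted (value, group): (7,X), (9,X), (12,X), (16,X), (23,X), (24,X), (25,X), (27,Y), (28,X), (31,Y), (33,Y), (34,Y), (35,Y), (38,Y), (42,Y), (44,Y)
ranks: 7->1, 9->2, 12->3, 16->4, 23->5, 24->6, 25->7, 27->8, 28->9, 31->10, 33->11, 34->12, 35->13, 38->14, 42->15, 44->16
Step 2: Rank sum for X: R1 = 1 + 2 + 3 + 4 + 5 + 6 + 7 + 9 = 37.
Step 3: U_X = R1 - n1(n1+1)/2 = 37 - 8*9/2 = 37 - 36 = 1.
       U_Y = n1*n2 - U_X = 64 - 1 = 63.
Step 4: No ties, so the exact null distribution of U (based on enumerating the C(16,8) = 12870 equally likely rank assignments) gives the two-sided p-value.
Step 5: p-value = 0.000311; compare to alpha = 0.05. reject H0.

U_X = 1, p = 0.000311, reject H0 at alpha = 0.05.


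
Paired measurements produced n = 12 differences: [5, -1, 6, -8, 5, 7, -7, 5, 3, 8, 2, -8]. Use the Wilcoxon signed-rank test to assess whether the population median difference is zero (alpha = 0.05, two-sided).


Step 1: Drop any zero differences (none here) and take |d_i|.
|d| = [5, 1, 6, 8, 5, 7, 7, 5, 3, 8, 2, 8]
Step 2: Midrank |d_i| (ties get averaged ranks).
ranks: |5|->5, |1|->1, |6|->7, |8|->11, |5|->5, |7|->8.5, |7|->8.5, |5|->5, |3|->3, |8|->11, |2|->2, |8|->11
Step 3: Attach original signs; sum ranks with positive sign and with negative sign.
W+ = 5 + 7 + 5 + 8.5 + 5 + 3 + 11 + 2 = 46.5
W- = 1 + 11 + 8.5 + 11 = 31.5
(Check: W+ + W- = 78 should equal n(n+1)/2 = 78.)
Step 4: Test statistic W = min(W+, W-) = 31.5.
Step 5: Ties in |d|, so use the tie-corrected normal approximation.
        E[W] = n(n+1)/4 = 12*13/4 = 39.
        Tie groups: |d|=5 (t=3), |d|=7 (t=2), |d|=8 (t=3); sum(t^3 - t) = 54.
        Var[W] = n(n+1)(2n+1)/24 - sum(t^3-t)/48 = 3900/24 - 54/48 = 161.375.
        z = (W - E[W]) / sqrt(Var[W]) = (31.5 - 39) / 12.7033 = -0.5904.
        Two-sided p = 2*Phi(z) = 0.554925.
Step 6: alpha = 0.05. fail to reject H0.

W+ = 46.5, W- = 31.5, W = min = 31.5, p = 0.554925, fail to reject H0.


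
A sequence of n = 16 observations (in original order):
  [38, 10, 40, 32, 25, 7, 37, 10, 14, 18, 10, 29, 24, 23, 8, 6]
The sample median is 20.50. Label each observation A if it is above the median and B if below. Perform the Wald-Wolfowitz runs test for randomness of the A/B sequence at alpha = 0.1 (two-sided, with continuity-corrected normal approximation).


Step 1: Compute median = 20.50; label A = above, B = below.
Labels in order: ABAAABABBBBAAABB  (n_A = 8, n_B = 8)
Step 2: Count runs R = 8.
Step 3: Under H0 (random ordering), E[R] = 2*n_A*n_B/(n_A+n_B) + 1 = 2*8*8/16 + 1 = 9.0000.
        Var[R] = 2*n_A*n_B*(2*n_A*n_B - n_A - n_B) / ((n_A+n_B)^2 * (n_A+n_B-1)) = 14336/3840 = 3.7333.
        SD[R] = 1.9322.
Step 4: Continuity-corrected z = (R + 0.5 - E[R]) / SD[R] = (8 + 0.5 - 9.0000) / 1.9322 = -0.2588.
Step 5: Two-sided p-value via normal approximation = 2*(1 - Phi(|z|)) = 0.795809.
Step 6: alpha = 0.1. fail to reject H0.

R = 8, z = -0.2588, p = 0.795809, fail to reject H0.


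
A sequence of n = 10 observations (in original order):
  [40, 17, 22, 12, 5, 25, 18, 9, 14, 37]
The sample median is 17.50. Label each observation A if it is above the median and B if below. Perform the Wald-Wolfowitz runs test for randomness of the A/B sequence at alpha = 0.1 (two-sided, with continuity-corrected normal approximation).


Step 1: Compute median = 17.50; label A = above, B = below.
Labels in order: ABABBAABBA  (n_A = 5, n_B = 5)
Step 2: Count runs R = 7.
Step 3: Under H0 (random ordering), E[R] = 2*n_A*n_B/(n_A+n_B) + 1 = 2*5*5/10 + 1 = 6.0000.
        Var[R] = 2*n_A*n_B*(2*n_A*n_B - n_A - n_B) / ((n_A+n_B)^2 * (n_A+n_B-1)) = 2000/900 = 2.2222.
        SD[R] = 1.4907.
Step 4: Continuity-corrected z = (R - 0.5 - E[R]) / SD[R] = (7 - 0.5 - 6.0000) / 1.4907 = 0.3354.
Step 5: Two-sided p-value via normal approximation = 2*(1 - Phi(|z|)) = 0.737316.
Step 6: alpha = 0.1. fail to reject H0.

R = 7, z = 0.3354, p = 0.737316, fail to reject H0.


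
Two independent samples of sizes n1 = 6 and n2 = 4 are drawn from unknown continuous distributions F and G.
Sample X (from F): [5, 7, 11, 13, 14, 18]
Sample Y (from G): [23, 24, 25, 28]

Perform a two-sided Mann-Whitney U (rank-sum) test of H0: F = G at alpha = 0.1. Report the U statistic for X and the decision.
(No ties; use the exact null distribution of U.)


Step 1: Combine and sort all 10 observations; assign midranks.
sorted (value, group): (5,X), (7,X), (11,X), (13,X), (14,X), (18,X), (23,Y), (24,Y), (25,Y), (28,Y)
ranks: 5->1, 7->2, 11->3, 13->4, 14->5, 18->6, 23->7, 24->8, 25->9, 28->10
Step 2: Rank sum for X: R1 = 1 + 2 + 3 + 4 + 5 + 6 = 21.
Step 3: U_X = R1 - n1(n1+1)/2 = 21 - 6*7/2 = 21 - 21 = 0.
       U_Y = n1*n2 - U_X = 24 - 0 = 24.
Step 4: No ties, so the exact null distribution of U (based on enumerating the C(10,6) = 210 equally likely rank assignments) gives the two-sided p-value.
Step 5: p-value = 0.009524; compare to alpha = 0.1. reject H0.

U_X = 0, p = 0.009524, reject H0 at alpha = 0.1.


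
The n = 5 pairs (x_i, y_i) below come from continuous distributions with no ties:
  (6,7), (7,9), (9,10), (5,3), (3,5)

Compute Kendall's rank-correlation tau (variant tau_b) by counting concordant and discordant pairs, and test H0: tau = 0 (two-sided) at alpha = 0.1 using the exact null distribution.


Step 1: Enumerate the 10 unordered pairs (i,j) with i<j and classify each by sign(x_j-x_i) * sign(y_j-y_i).
  (1,2):dx=+1,dy=+2->C; (1,3):dx=+3,dy=+3->C; (1,4):dx=-1,dy=-4->C; (1,5):dx=-3,dy=-2->C
  (2,3):dx=+2,dy=+1->C; (2,4):dx=-2,dy=-6->C; (2,5):dx=-4,dy=-4->C; (3,4):dx=-4,dy=-7->C
  (3,5):dx=-6,dy=-5->C; (4,5):dx=-2,dy=+2->D
Step 2: C = 9, D = 1, total pairs = 10.
Step 3: tau = (C - D)/(n(n-1)/2) = (9 - 1)/10 = 0.800000.
Step 4: Exact two-sided p-value (enumerate n! = 120 permutations of y under H0): p = 0.083333.
Step 5: alpha = 0.1. reject H0.

tau_b = 0.8000 (C=9, D=1), p = 0.083333, reject H0.


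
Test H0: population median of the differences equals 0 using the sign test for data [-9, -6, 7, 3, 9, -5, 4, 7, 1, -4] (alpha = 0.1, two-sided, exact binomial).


Step 1: Discard zero differences. Original n = 10; n_eff = number of nonzero differences = 10.
Nonzero differences (with sign): -9, -6, +7, +3, +9, -5, +4, +7, +1, -4
Step 2: Count signs: positive = 6, negative = 4.
Step 3: Under H0: P(positive) = 0.5, so the number of positives S ~ Bin(10, 0.5).
Step 4: Two-sided exact p-value = sum of Bin(10,0.5) probabilities at or below the observed probability = 0.753906.
Step 5: alpha = 0.1. fail to reject H0.

n_eff = 10, pos = 6, neg = 4, p = 0.753906, fail to reject H0.


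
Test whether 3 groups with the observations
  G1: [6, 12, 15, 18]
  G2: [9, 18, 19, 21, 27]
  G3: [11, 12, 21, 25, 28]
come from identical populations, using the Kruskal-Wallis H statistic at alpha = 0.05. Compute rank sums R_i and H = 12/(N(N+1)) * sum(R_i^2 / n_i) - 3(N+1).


Step 1: Combine all N = 14 observations and assign midranks.
sorted (value, group, rank): (6,G1,1), (9,G2,2), (11,G3,3), (12,G1,4.5), (12,G3,4.5), (15,G1,6), (18,G1,7.5), (18,G2,7.5), (19,G2,9), (21,G2,10.5), (21,G3,10.5), (25,G3,12), (27,G2,13), (28,G3,14)
Step 2: Sum ranks within each group.
R_1 = 19 (n_1 = 4)
R_2 = 42 (n_2 = 5)
R_3 = 44 (n_3 = 5)
Step 3: H = 12/(N(N+1)) * sum(R_i^2/n_i) - 3(N+1)
     = 12/(14*15) * (19^2/4 + 42^2/5 + 44^2/5) - 3*15
     = 0.057143 * 830.25 - 45
     = 2.442857.
Step 4: Ties present; correction factor C = 1 - 18/(14^3 - 14) = 0.993407. Corrected H = 2.442857 / 0.993407 = 2.459071.
Step 5: Under H0, H ~ chi^2(2); p-value = 0.292428.
Step 6: alpha = 0.05. fail to reject H0.

H = 2.4591, df = 2, p = 0.292428, fail to reject H0.


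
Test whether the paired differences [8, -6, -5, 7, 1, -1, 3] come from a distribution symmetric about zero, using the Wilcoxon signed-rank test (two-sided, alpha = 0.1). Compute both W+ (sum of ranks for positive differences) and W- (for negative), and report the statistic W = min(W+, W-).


Step 1: Drop any zero differences (none here) and take |d_i|.
|d| = [8, 6, 5, 7, 1, 1, 3]
Step 2: Midrank |d_i| (ties get averaged ranks).
ranks: |8|->7, |6|->5, |5|->4, |7|->6, |1|->1.5, |1|->1.5, |3|->3
Step 3: Attach original signs; sum ranks with positive sign and with negative sign.
W+ = 7 + 6 + 1.5 + 3 = 17.5
W- = 5 + 4 + 1.5 = 10.5
(Check: W+ + W- = 28 should equal n(n+1)/2 = 28.)
Step 4: Test statistic W = min(W+, W-) = 10.5.
Step 5: Ties in |d|, so use the tie-corrected normal approximation.
        E[W] = n(n+1)/4 = 7*8/4 = 14.
        Tie groups: |d|=1 (t=2); sum(t^3 - t) = 6.
        Var[W] = n(n+1)(2n+1)/24 - sum(t^3-t)/48 = 840/24 - 6/48 = 34.875.
        z = (W - E[W]) / sqrt(Var[W]) = (10.5 - 14) / 5.9055 = -0.5927.
        Two-sided p = 2*Phi(z) = 0.553404.
Step 6: alpha = 0.1. fail to reject H0.

W+ = 17.5, W- = 10.5, W = min = 10.5, p = 0.553404, fail to reject H0.


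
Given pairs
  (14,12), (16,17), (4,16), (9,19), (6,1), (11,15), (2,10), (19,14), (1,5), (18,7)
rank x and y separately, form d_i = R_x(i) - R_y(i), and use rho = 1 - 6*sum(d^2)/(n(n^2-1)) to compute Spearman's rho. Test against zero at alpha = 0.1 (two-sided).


Step 1: Rank x and y separately (midranks; no ties here).
rank(x): 14->7, 16->8, 4->3, 9->5, 6->4, 11->6, 2->2, 19->10, 1->1, 18->9
rank(y): 12->5, 17->9, 16->8, 19->10, 1->1, 15->7, 10->4, 14->6, 5->2, 7->3
Step 2: d_i = R_x(i) - R_y(i); compute d_i^2.
  (7-5)^2=4, (8-9)^2=1, (3-8)^2=25, (5-10)^2=25, (4-1)^2=9, (6-7)^2=1, (2-4)^2=4, (10-6)^2=16, (1-2)^2=1, (9-3)^2=36
sum(d^2) = 122.
Step 3: rho = 1 - 6*122 / (10*(10^2 - 1)) = 1 - 732/990 = 0.260606.
Step 4: Under H0, t = rho * sqrt((n-2)/(1-rho^2)) = 0.7635 ~ t(8).
Step 5: Two-sided p-value from the t-distribution with 8 df = 0.467089.
Step 6: alpha = 0.1. fail to reject H0.

rho = 0.2606, p = 0.467089, fail to reject H0 at alpha = 0.1.


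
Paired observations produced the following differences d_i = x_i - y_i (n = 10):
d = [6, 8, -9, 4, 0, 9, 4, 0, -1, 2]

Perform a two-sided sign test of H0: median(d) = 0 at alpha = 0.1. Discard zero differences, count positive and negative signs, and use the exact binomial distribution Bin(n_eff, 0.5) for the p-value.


Step 1: Discard zero differences. Original n = 10; n_eff = number of nonzero differences = 8.
Nonzero differences (with sign): +6, +8, -9, +4, +9, +4, -1, +2
Step 2: Count signs: positive = 6, negative = 2.
Step 3: Under H0: P(positive) = 0.5, so the number of positives S ~ Bin(8, 0.5).
Step 4: Two-sided exact p-value = sum of Bin(8,0.5) probabilities at or below the observed probability = 0.289062.
Step 5: alpha = 0.1. fail to reject H0.

n_eff = 8, pos = 6, neg = 2, p = 0.289062, fail to reject H0.


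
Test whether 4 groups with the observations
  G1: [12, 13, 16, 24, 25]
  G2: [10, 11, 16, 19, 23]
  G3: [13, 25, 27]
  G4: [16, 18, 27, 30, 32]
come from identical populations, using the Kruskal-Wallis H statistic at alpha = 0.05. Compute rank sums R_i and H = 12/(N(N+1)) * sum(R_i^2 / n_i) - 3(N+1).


Step 1: Combine all N = 18 observations and assign midranks.
sorted (value, group, rank): (10,G2,1), (11,G2,2), (12,G1,3), (13,G1,4.5), (13,G3,4.5), (16,G1,7), (16,G2,7), (16,G4,7), (18,G4,9), (19,G2,10), (23,G2,11), (24,G1,12), (25,G1,13.5), (25,G3,13.5), (27,G3,15.5), (27,G4,15.5), (30,G4,17), (32,G4,18)
Step 2: Sum ranks within each group.
R_1 = 40 (n_1 = 5)
R_2 = 31 (n_2 = 5)
R_3 = 33.5 (n_3 = 3)
R_4 = 66.5 (n_4 = 5)
Step 3: H = 12/(N(N+1)) * sum(R_i^2/n_i) - 3(N+1)
     = 12/(18*19) * (40^2/5 + 31^2/5 + 33.5^2/3 + 66.5^2/5) - 3*19
     = 0.035088 * 1770.73 - 57
     = 5.130994.
Step 4: Ties present; correction factor C = 1 - 42/(18^3 - 18) = 0.992776. Corrected H = 5.130994 / 0.992776 = 5.168330.
Step 5: Under H0, H ~ chi^2(3); p-value = 0.159878.
Step 6: alpha = 0.05. fail to reject H0.

H = 5.1683, df = 3, p = 0.159878, fail to reject H0.
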